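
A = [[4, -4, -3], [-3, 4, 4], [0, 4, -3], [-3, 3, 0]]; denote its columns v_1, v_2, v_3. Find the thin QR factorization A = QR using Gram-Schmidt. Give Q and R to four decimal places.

Q = [[0.6860, 0.0863, 0.0112], [-0.5145, 0.1797, 0.7034], [0.0000, 0.9778, -0.1759], [-0.5145, -0.0647, -0.6886]], R = [[5.8310, -6.3454, -4.1160], [0.0000, 4.0909, -2.4732], [0.0000, 0.0000, 3.3079]]

q_1 = v_1/‖v_1‖ = (4, -3, 0, -3)/5.8310 = (0.6860, -0.5145, 0.0000, -0.5145).
r_{12} = q_1·v_2 = -6.3454.
u_2 = v_2 + 6.3454·q_1 = (0.3529, 0.7353, 4.0000, -0.2647).
‖u_2‖ = 4.0909, so q_2 = (0.0863, 0.1797, 0.9778, -0.0647).
r_{13} = q_1·v_3 = -4.1160; r_{23} = q_2·v_3 = -2.4732.
u_3 = v_3 + 4.1160·q_1 + 2.4732·q_2 = (0.0369, 2.3269, -0.5817, -2.2777).
‖u_3‖ = 3.3079, so q_3 = (0.0112, 0.7034, -0.1759, -0.6886).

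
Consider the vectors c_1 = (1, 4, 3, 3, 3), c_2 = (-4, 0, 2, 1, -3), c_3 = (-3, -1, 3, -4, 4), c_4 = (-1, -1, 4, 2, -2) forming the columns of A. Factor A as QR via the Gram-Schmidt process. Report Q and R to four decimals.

c_1 = (1, 4, 3, 3, 3); ‖c_1‖ = 6.6332, so q_1 = (0.1508, 0.6030, 0.4523, 0.4523, 0.4523).
q_1·c_2 = 0.1508·(-4) + 0.6030·0 + 0.4523·2 + 0.4523·1 + 0.4523·(-3) = -0.6030.
u_2 = c_2 + 0.6030·q_1 = (-3.9091, 0.3636, 2.2727, 1.2727, -2.7273).
‖u_2‖ = 5.4439, so q_2 = (-0.7181, 0.0668, 0.4175, 0.2338, -0.5010).
q_1·c_3 = 0.1508·(-3) + 0.6030·(-1) + 0.4523·3 + 0.4523·(-4) + 0.4523·4 = 0.3015; q_2·c_3 = (-0.7181)·(-3) + 0.0668·(-1) + 0.4175·3 + 0.2338·(-4) + (-0.5010)·4 = 0.4008.
u_3 = c_3 − 0.3015·q_1 − 0.4008·q_2 = (-2.7577, -1.2086, 2.6963, -4.2301, 4.0644).
‖u_3‖ = 7.1238, so q_3 = (-0.3871, -0.1697, 0.3785, -0.5938, 0.5705).
q_1·c_4 = 0.1508·(-1) + 0.6030·(-1) + 0.4523·4 + 0.4523·2 + 0.4523·(-2) = 1.0553; q_2·c_4 = (-0.7181)·(-1) + 0.0668·(-1) + 0.4175·4 + 0.2338·2 + (-0.5010)·(-2) = 3.7907; q_3·c_4 = (-0.3871)·(-1) + (-0.1697)·(-1) + 0.3785·4 + (-0.5938)·2 + 0.5705·(-2) = -0.2579.
u_4 = c_4 − 1.0553·q_1 − 3.7907·q_2 + 0.2579·q_3 = (1.4630, -1.9333, 2.0378, 0.4833, -0.4311).
‖u_4‖ = 3.2327, so q_4 = (0.4526, -0.5981, 0.6304, 0.1495, -0.1333).

Q = [[0.1508, -0.7181, -0.3871, 0.4526], [0.6030, 0.0668, -0.1697, -0.5981], [0.4523, 0.4175, 0.3785, 0.6304], [0.4523, 0.2338, -0.5938, 0.1495], [0.4523, -0.5010, 0.5705, -0.1333]], R = [[6.6332, -0.6030, 0.3015, 1.0553], [0.0000, 5.4439, 0.4008, 3.7907], [0.0000, 0.0000, 7.1238, -0.2579], [0.0000, 0.0000, 0.0000, 3.2327]]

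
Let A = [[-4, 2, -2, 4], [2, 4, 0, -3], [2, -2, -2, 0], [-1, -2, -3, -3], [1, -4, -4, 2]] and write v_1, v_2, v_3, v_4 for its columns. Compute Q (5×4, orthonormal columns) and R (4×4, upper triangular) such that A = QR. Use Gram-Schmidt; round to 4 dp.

v_1 = (-4, 2, 2, -1, 1); ‖v_1‖ = 5.0990, so q_1 = (-0.7845, 0.3922, 0.3922, -0.1961, 0.1961).
q_1·v_2 = (-0.7845)·2 + 0.3922·4 + 0.3922·(-2) + (-0.1961)·(-2) + 0.1961·(-4) = -1.1767.
u_2 = v_2 + 1.1767·q_1 = (1.0769, 4.4615, -1.5385, -2.2308, -3.7692).
‖u_2‖ = 6.5280, so q_2 = (0.1650, 0.6834, -0.2357, -0.3417, -0.5774).
q_1·v_3 = (-0.7845)·(-2) + 0.3922·0 + 0.3922·(-2) + (-0.1961)·(-3) + 0.1961·(-4) = 0.5883; q_2·v_3 = 0.1650·(-2) + 0.6834·0 + (-0.2357)·(-2) + (-0.3417)·(-3) + (-0.5774)·(-4) = 3.4761.
u_3 = v_3 − 0.5883·q_1 − 3.4761·q_2 = (-2.1119, -2.6065, -1.4116, -1.6968, -2.1083).
‖u_3‖ = 4.5355, so q_3 = (-0.4656, -0.5747, -0.3112, -0.3741, -0.4648).
q_1·v_4 = (-0.7845)·4 + 0.3922·(-3) + 0.3922·0 + (-0.1961)·(-3) + 0.1961·2 = -3.3340; q_2·v_4 = 0.1650·4 + 0.6834·(-3) + (-0.2357)·0 + (-0.3417)·(-3) + (-0.5774)·2 = -1.5201; q_3·v_4 = (-0.4656)·4 + (-0.5747)·(-3) + (-0.3112)·0 + (-0.3741)·(-3) + (-0.4648)·2 = 0.0541.
u_4 = v_4 + 3.3340·q_1 + 1.5201·q_2 − 0.0541·q_3 = (1.6606, -0.6223, 0.9663, -4.1530, 1.8013).
‖u_4‖ = 4.9569, so q_4 = (0.3350, -0.1255, 0.1949, -0.8378, 0.3634).

Q = [[-0.7845, 0.1650, -0.4656, 0.3350], [0.3922, 0.6834, -0.5747, -0.1255], [0.3922, -0.2357, -0.3112, 0.1949], [-0.1961, -0.3417, -0.3741, -0.8378], [0.1961, -0.5774, -0.4648, 0.3634]], R = [[5.0990, -1.1767, 0.5883, -3.3340], [0.0000, 6.5280, 3.4761, -1.5201], [0.0000, 0.0000, 4.5355, 0.0541], [0.0000, 0.0000, 0.0000, 4.9569]]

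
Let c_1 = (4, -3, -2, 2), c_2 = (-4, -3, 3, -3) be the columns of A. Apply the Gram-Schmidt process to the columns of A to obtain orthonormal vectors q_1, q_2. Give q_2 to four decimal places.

c_1 = (4, -3, -2, 2); ‖c_1‖ = 5.7446, so q_1 = (0.6963, -0.5222, -0.3482, 0.3482).
q_1·c_2 = 0.6963·(-4) + (-0.5222)·(-3) + (-0.3482)·3 + 0.3482·(-3) = -3.3075.
u_2 = c_2 + 3.3075·q_1 = (-1.6970, -4.7273, 1.8485, -1.8485).
‖u_2‖ = 5.6622, so q_2 = (-0.2997, -0.8349, 0.3265, -0.3265).

q_2 = (-0.2997, -0.8349, 0.3265, -0.3265)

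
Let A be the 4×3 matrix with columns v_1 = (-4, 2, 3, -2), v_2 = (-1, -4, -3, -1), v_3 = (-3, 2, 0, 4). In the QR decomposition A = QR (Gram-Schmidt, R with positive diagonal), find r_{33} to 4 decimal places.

r_{33} = 5.0340

q_1 = v_1/‖v_1‖ = (-4, 2, 3, -2)/5.7446 = (-0.6963, 0.3482, 0.5222, -0.3482).
r_{12} = q_1·v_2 = -1.9149.
u_2 = v_2 + 1.9149·q_1 = (-2.3333, -3.3333, -2.0000, -1.6667).
‖u_2‖ = 4.8305, so q_2 = (-0.4830, -0.6901, -0.4140, -0.3450).
r_{13} = q_1·v_3 = 1.3926; r_{23} = q_2·v_3 = -1.3111.
u_3 = v_3 − 1.3926·q_1 + 1.3111·q_2 = (-2.6636, 0.6104, -1.2701, 4.0325).
r_{33} = ‖u_3‖ = 5.0340.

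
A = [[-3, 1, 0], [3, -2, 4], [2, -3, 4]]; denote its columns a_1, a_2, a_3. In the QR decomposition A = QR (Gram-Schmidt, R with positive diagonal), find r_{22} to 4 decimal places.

a_1 = (-3, 3, 2); ‖a_1‖ = 4.6904, so e_1 = (-0.6396, 0.6396, 0.4264).
e_1·a_2 = (-0.6396)·1 + 0.6396·(-2) + 0.4264·(-3) = -3.1980.
u_2 = a_2 + 3.1980·e_1 = (-1.0455, 0.0455, -1.6364).
r_{22} = ‖u_2‖ = 1.9424.

r_{22} = 1.9424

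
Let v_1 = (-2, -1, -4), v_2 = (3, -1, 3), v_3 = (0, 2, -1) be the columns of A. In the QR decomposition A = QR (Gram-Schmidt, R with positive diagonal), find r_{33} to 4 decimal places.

r_{33} = 1.6209

e_1 = v_1/‖v_1‖ = (-2, -1, -4)/4.5826 = (-0.4364, -0.2182, -0.8729).
r_{12} = e_1·v_2 = -3.7097.
u_2 = v_2 + 3.7097·e_1 = (1.3810, -1.8095, -0.2381).
‖u_2‖ = 2.2887, so e_2 = (0.6034, -0.7906, -0.1040).
r_{13} = e_1·v_3 = 0.4364; r_{23} = e_2·v_3 = -1.4772.
u_3 = v_3 − 0.4364·e_1 + 1.4772·e_2 = (1.0818, 0.9273, -0.7727).
r_{33} = ‖u_3‖ = 1.6209.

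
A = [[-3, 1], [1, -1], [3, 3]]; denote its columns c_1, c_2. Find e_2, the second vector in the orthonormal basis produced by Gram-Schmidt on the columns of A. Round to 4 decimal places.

c_1 = (-3, 1, 3); ‖c_1‖ = 4.3589, so e_1 = (-0.6882, 0.2294, 0.6882).
e_1·c_2 = (-0.6882)·1 + 0.2294·(-1) + 0.6882·3 = 1.1471.
u_2 = c_2 − 1.1471·e_1 = (1.7895, -1.2632, 2.2105).
‖u_2‖ = 3.1119, so e_2 = (0.5750, -0.4059, 0.7103).

e_2 = (0.5750, -0.4059, 0.7103)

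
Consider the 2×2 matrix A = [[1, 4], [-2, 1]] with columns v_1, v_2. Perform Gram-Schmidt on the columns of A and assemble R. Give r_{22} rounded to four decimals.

v_1 = (1, -2); ‖v_1‖ = 2.2361, so q_1 = (0.4472, -0.8944).
q_1·v_2 = 0.4472·4 + (-0.8944)·1 = 0.8944.
u_2 = v_2 − 0.8944·q_1 = (3.6000, 1.8000).
r_{22} = ‖u_2‖ = 4.0249.

r_{22} = 4.0249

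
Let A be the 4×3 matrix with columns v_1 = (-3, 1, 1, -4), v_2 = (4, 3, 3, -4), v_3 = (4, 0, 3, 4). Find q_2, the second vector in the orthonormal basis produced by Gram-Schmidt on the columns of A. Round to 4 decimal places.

q_1 = v_1/‖v_1‖ = (-3, 1, 1, -4)/5.1962 = (-0.5774, 0.1925, 0.1925, -0.7698).
r_{12} = q_1·v_2 = 1.9245.
u_2 = v_2 − 1.9245·q_1 = (5.1111, 2.6296, 2.6296, -2.5185).
‖u_2‖ = 6.8041, so q_2 = (0.7512, 0.3865, 0.3865, -0.3701).

q_2 = (0.7512, 0.3865, 0.3865, -0.3701)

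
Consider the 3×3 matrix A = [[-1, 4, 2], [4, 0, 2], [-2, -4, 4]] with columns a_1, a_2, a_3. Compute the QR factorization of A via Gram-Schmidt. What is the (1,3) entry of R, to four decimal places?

a_1 = (-1, 4, -2); ‖a_1‖ = 4.5826, so q_1 = (-0.2182, 0.8729, -0.4364).
r_{13} = q_1·a_3 = -0.4364.

r_{13} = -0.4364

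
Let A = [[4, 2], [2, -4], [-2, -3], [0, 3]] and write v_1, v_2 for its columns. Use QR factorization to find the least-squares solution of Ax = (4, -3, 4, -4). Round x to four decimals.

v_1 = (4, 2, -2, 0); ‖v_1‖ = 4.8990, so e_1 = (0.8165, 0.4082, -0.4082, 0.0000).
e_1·v_2 = 0.8165·2 + 0.4082·(-4) + (-0.4082)·(-3) + 0.0000·3 = 1.2247.
u_2 = v_2 − 1.2247·e_1 = (1.0000, -4.5000, -2.5000, 3.0000).
‖u_2‖ = 6.0415, so e_2 = (0.1655, -0.7448, -0.4138, 0.4966).
Qᵀb = (0.4082, -0.7448).
Back-substitute: x_2 = -0.7448/6.0415 = -0.1233.
x_1 = (0.4082 − 1.2247·(-0.1233))/4.8990 = 0.1142.

x = (0.1142, -0.1233)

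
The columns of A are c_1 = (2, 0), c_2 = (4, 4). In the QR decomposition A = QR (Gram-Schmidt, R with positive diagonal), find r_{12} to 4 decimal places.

r_{12} = 4.0000

e_1 = c_1/‖c_1‖ = (2, 0)/2.0000 = (1.0000, 0.0000).
r_{12} = e_1·c_2 = 4.0000.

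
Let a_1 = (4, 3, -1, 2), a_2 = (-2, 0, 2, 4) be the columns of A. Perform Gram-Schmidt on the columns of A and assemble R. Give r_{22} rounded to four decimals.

r_{22} = 4.8854

a_1 = (4, 3, -1, 2); ‖a_1‖ = 5.4772, so e_1 = (0.7303, 0.5477, -0.1826, 0.3651).
e_1·a_2 = 0.7303·(-2) + 0.5477·0 + (-0.1826)·2 + 0.3651·4 = -0.3651.
u_2 = a_2 + 0.3651·e_1 = (-1.7333, 0.2000, 1.9333, 4.1333).
r_{22} = ‖u_2‖ = 4.8854.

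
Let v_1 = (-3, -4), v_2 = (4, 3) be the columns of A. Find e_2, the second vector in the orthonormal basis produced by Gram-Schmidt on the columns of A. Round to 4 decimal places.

e_2 = (0.8000, -0.6000)

e_1 = v_1/‖v_1‖ = (-3, -4)/5.0000 = (-0.6000, -0.8000).
r_{12} = e_1·v_2 = -4.8000.
u_2 = v_2 + 4.8000·e_1 = (1.1200, -0.8400).
‖u_2‖ = 1.4000, so e_2 = (0.8000, -0.6000).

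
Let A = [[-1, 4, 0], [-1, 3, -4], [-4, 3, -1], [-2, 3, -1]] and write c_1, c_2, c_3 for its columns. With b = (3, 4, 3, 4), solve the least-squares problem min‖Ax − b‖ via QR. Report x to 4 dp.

x = (-0.1373, 0.7976, -0.4039)

c_1 = (-1, -1, -4, -2); ‖c_1‖ = 4.6904, so e_1 = (-0.2132, -0.2132, -0.8528, -0.4264).
e_1·c_2 = (-0.2132)·4 + (-0.2132)·3 + (-0.8528)·3 + (-0.4264)·3 = -5.3300.
u_2 = c_2 + 5.3300·e_1 = (2.8636, 1.8636, -1.5455, 0.7273).
‖u_2‖ = 3.8198, so e_2 = (0.7497, 0.4879, -0.4046, 0.1904).
e_1·c_3 = (-0.2132)·0 + (-0.2132)·(-4) + (-0.8528)·(-1) + (-0.4264)·(-1) = 2.1320; e_2·c_3 = 0.7497·0 + 0.4879·(-4) + (-0.4046)·(-1) + 0.1904·(-1) = -1.7374.
u_3 = c_3 − 2.1320·e_1 + 1.7374·e_2 = (1.7570, -2.6978, 0.1153, 0.2399).
‖u_3‖ = 3.2305, so e_3 = (0.5439, -0.8351, 0.0357, 0.0743).
Qᵀb = (-5.7564, 3.7484, -1.3047).
Back-substitute: x_3 = -1.3047/3.2305 = -0.4039.
x_2 = (3.7484 + 1.7374·(-0.4039))/3.8198 = 0.7976.
x_1 = (-5.7564 + 5.3300·0.7976 − 2.1320·(-0.4039))/4.6904 = -0.1373.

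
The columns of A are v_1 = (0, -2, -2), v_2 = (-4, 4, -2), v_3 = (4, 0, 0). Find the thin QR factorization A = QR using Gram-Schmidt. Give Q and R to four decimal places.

q_1 = v_1/‖v_1‖ = (0, -2, -2)/2.8284 = (0.0000, -0.7071, -0.7071).
r_{12} = q_1·v_2 = -1.4142.
u_2 = v_2 + 1.4142·q_1 = (-4.0000, 3.0000, -3.0000).
‖u_2‖ = 5.8310, so q_2 = (-0.6860, 0.5145, -0.5145).
r_{13} = q_1·v_3 = 0.0000; r_{23} = q_2·v_3 = -2.7440.
u_3 = v_3 + 0.0000·q_1 + 2.7440·q_2 = (2.1176, 1.4118, -1.4118).
‖u_3‖ = 2.9104, so q_3 = (0.7276, 0.4851, -0.4851).

Q = [[0.0000, -0.6860, 0.7276], [-0.7071, 0.5145, 0.4851], [-0.7071, -0.5145, -0.4851]], R = [[2.8284, -1.4142, 0.0000], [0.0000, 5.8310, -2.7440], [0.0000, 0.0000, 2.9104]]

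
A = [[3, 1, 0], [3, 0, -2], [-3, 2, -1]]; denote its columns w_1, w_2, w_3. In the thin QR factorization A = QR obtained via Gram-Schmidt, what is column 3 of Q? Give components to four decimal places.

q_3 = (0.5345, -0.8018, -0.2673)

w_1 = (3, 3, -3); ‖w_1‖ = 5.1962, so q_1 = (0.5774, 0.5774, -0.5774).
q_1·w_2 = 0.5774·1 + 0.5774·0 + (-0.5774)·2 = -0.5774.
u_2 = w_2 + 0.5774·q_1 = (1.3333, 0.3333, 1.6667).
‖u_2‖ = 2.1602, so q_2 = (0.6172, 0.1543, 0.7715).
q_1·w_3 = 0.5774·0 + 0.5774·(-2) + (-0.5774)·(-1) = -0.5774; q_2·w_3 = 0.6172·0 + 0.1543·(-2) + 0.7715·(-1) = -1.0801.
u_3 = w_3 + 0.5774·q_1 + 1.0801·q_2 = (1.0000, -1.5000, -0.5000).
‖u_3‖ = 1.8708, so q_3 = (0.5345, -0.8018, -0.2673).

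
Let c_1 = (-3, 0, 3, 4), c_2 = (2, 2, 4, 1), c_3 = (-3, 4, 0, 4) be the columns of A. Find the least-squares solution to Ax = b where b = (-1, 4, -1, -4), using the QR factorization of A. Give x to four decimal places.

x = (-1.0058, 0.1633, 0.6626)

c_1 = (-3, 0, 3, 4); ‖c_1‖ = 5.8310, so q_1 = (-0.5145, 0.0000, 0.5145, 0.6860).
q_1·c_2 = (-0.5145)·2 + 0.0000·2 + 0.5145·4 + 0.6860·1 = 1.7150.
u_2 = c_2 − 1.7150·q_1 = (2.8824, 2.0000, 3.1176, -0.1765).
‖u_2‖ = 4.6967, so q_2 = (0.6137, 0.4258, 0.6638, -0.0376).
q_1·c_3 = (-0.5145)·(-3) + 0.0000·4 + 0.5145·0 + 0.6860·4 = 4.2875; q_2·c_3 = 0.6137·(-3) + 0.4258·4 + 0.6638·0 + (-0.0376)·4 = -0.2881.
u_3 = c_3 − 4.2875·q_1 + 0.2881·q_2 = (-0.6173, 4.1227, -2.0147, 1.0480).
‖u_3‖ = 4.7471, so q_3 = (-0.1300, 0.8685, -0.4244, 0.2208).
Qᵀb = (-2.7440, 0.5761, 3.1452).
Back-substitute: x_3 = 3.1452/4.7471 = 0.6626.
x_2 = (0.5761 + 0.2881·0.6626)/4.6967 = 0.1633.
x_1 = (-2.7440 − 1.7150·0.1633 − 4.2875·0.6626)/5.8310 = -1.0058.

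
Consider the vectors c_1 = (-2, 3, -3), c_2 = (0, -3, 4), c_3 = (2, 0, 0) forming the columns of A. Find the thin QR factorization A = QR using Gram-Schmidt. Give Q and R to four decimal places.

c_1 = (-2, 3, -3); ‖c_1‖ = 4.6904, so e_1 = (-0.4264, 0.6396, -0.6396).
e_1·c_2 = (-0.4264)·0 + 0.6396·(-3) + (-0.6396)·4 = -4.4772.
u_2 = c_2 + 4.4772·e_1 = (-1.9091, -0.1364, 1.1364).
‖u_2‖ = 2.2259, so e_2 = (-0.8577, -0.0613, 0.5105).
e_1·c_3 = (-0.4264)·2 + 0.6396·0 + (-0.6396)·0 = -0.8528; e_2·c_3 = (-0.8577)·2 + (-0.0613)·0 + 0.5105·0 = -1.7154.
u_3 = c_3 + 0.8528·e_1 + 1.7154·e_2 = (0.1651, 0.4404, 0.3303).
‖u_3‖ = 0.5747, so e_3 = (0.2873, 0.7663, 0.5747).

Q = [[-0.4264, -0.8577, 0.2873], [0.6396, -0.0613, 0.7663], [-0.6396, 0.5105, 0.5747]], R = [[4.6904, -4.4772, -0.8528], [0.0000, 2.2259, -1.7154], [0.0000, 0.0000, 0.5747]]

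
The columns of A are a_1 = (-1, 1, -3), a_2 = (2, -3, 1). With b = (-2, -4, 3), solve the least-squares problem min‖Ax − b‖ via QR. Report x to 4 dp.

q_1 = a_1/‖a_1‖ = (-1, 1, -3)/3.3166 = (-0.3015, 0.3015, -0.9045).
r_{12} = q_1·a_2 = -2.4121.
u_2 = a_2 + 2.4121·q_1 = (1.2727, -2.2727, -1.1818).
‖u_2‖ = 2.8604, so q_2 = (0.4449, -0.7946, -0.4132).
Qᵀb = (-3.3166, 1.0488).
Back-substitute: x_2 = 1.0488/2.8604 = 0.3667.
x_1 = (-3.3166 + 2.4121·0.3667)/3.3166 = -0.7333.

x = (-0.7333, 0.3667)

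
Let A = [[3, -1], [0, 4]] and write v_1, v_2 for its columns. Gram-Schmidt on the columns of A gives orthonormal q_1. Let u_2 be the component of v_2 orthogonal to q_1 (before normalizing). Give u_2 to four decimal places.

v_1 = (3, 0); ‖v_1‖ = 3.0000, so q_1 = (1.0000, 0.0000).
q_1·v_2 = 1.0000·(-1) + 0.0000·4 = -1.0000.
u_2 = v_2 + 1.0000·q_1 = (0.0000, 4.0000).

u_2 = (0.0000, 4.0000)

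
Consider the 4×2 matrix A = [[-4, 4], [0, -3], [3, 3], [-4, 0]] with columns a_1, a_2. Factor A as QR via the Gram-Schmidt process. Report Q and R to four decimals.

Q = [[-0.6247, 0.5791], [0.0000, -0.5238], [0.4685, 0.6132], [-0.6247, -0.1192]], R = [[6.4031, -1.0932], [0.0000, 5.7276]]

a_1 = (-4, 0, 3, -4); ‖a_1‖ = 6.4031, so q_1 = (-0.6247, 0.0000, 0.4685, -0.6247).
q_1·a_2 = (-0.6247)·4 + 0.0000·(-3) + 0.4685·3 + (-0.6247)·0 = -1.0932.
u_2 = a_2 + 1.0932·q_1 = (3.3171, -3.0000, 3.5122, -0.6829).
‖u_2‖ = 5.7276, so q_2 = (0.5791, -0.5238, 0.6132, -0.1192).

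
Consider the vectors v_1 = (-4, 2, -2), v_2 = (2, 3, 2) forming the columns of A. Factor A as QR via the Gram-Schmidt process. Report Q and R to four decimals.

Q = [[-0.8165, 0.2540], [0.4082, 0.8890], [-0.4082, 0.3810]], R = [[4.8990, -1.2247], [0.0000, 3.9370]]

q_1 = v_1/‖v_1‖ = (-4, 2, -2)/4.8990 = (-0.8165, 0.4082, -0.4082).
r_{12} = q_1·v_2 = -1.2247.
u_2 = v_2 + 1.2247·q_1 = (1.0000, 3.5000, 1.5000).
‖u_2‖ = 3.9370, so q_2 = (0.2540, 0.8890, 0.3810).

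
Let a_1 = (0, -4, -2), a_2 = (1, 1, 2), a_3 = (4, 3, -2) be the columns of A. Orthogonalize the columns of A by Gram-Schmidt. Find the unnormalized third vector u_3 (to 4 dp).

a_1 = (0, -4, -2); ‖a_1‖ = 4.4721, so q_1 = (0.0000, -0.8944, -0.4472).
q_1·a_2 = 0.0000·1 + (-0.8944)·1 + (-0.4472)·2 = -1.7889.
u_2 = a_2 + 1.7889·q_1 = (1.0000, -0.6000, 1.2000).
‖u_2‖ = 1.6733, so q_2 = (0.5976, -0.3586, 0.7171).
q_1·a_3 = 0.0000·4 + (-0.8944)·3 + (-0.4472)·(-2) = -1.7889; q_2·a_3 = 0.5976·4 + (-0.3586)·3 + 0.7171·(-2) = -0.1195.
u_3 = a_3 + 1.7889·q_1 + 0.1195·q_2 = (4.0714, 1.3571, -2.7143).

u_3 = (4.0714, 1.3571, -2.7143)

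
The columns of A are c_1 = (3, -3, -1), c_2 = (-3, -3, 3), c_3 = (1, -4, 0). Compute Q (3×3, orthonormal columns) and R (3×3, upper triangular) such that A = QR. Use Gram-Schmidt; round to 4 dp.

c_1 = (3, -3, -1); ‖c_1‖ = 4.3589, so q_1 = (0.6882, -0.6882, -0.2294).
q_1·c_2 = 0.6882·(-3) + (-0.6882)·(-3) + (-0.2294)·3 = -0.6882.
u_2 = c_2 + 0.6882·q_1 = (-2.5263, -3.4737, 2.8421).
‖u_2‖ = 5.1504, so q_2 = (-0.4905, -0.6745, 0.5518).
q_1·c_3 = 0.6882·1 + (-0.6882)·(-4) + (-0.2294)·0 = 3.4412; q_2·c_3 = (-0.4905)·1 + (-0.6745)·(-4) + 0.5518·0 = 2.2073.
u_3 = c_3 − 3.4412·q_1 − 2.2073·q_2 = (-0.2857, -0.1429, -0.4286).
‖u_3‖ = 0.5345, so q_3 = (-0.5345, -0.2673, -0.8018).

Q = [[0.6882, -0.4905, -0.5345], [-0.6882, -0.6745, -0.2673], [-0.2294, 0.5518, -0.8018]], R = [[4.3589, -0.6882, 3.4412], [0.0000, 5.1504, 2.2073], [0.0000, 0.0000, 0.5345]]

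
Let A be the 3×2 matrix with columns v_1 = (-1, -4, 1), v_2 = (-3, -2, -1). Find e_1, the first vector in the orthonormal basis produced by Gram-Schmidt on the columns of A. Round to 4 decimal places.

e_1 = (-0.2357, -0.9428, 0.2357)

v_1 = (-1, -4, 1); ‖v_1‖ = 4.2426, so e_1 = (-0.2357, -0.9428, 0.2357).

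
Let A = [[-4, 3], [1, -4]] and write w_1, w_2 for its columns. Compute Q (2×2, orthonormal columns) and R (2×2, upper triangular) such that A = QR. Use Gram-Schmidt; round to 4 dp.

e_1 = w_1/‖w_1‖ = (-4, 1)/4.1231 = (-0.9701, 0.2425).
r_{12} = e_1·w_2 = -3.8806.
u_2 = w_2 + 3.8806·e_1 = (-0.7647, -3.0588).
‖u_2‖ = 3.1530, so e_2 = (-0.2425, -0.9701).

Q = [[-0.9701, -0.2425], [0.2425, -0.9701]], R = [[4.1231, -3.8806], [0.0000, 3.1530]]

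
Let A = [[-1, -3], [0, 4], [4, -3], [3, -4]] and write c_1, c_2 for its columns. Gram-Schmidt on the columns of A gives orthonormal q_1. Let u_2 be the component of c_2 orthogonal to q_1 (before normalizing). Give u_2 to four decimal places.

u_2 = (-3.8077, 4.0000, 0.2308, -1.5769)

q_1 = c_1/‖c_1‖ = (-1, 0, 4, 3)/5.0990 = (-0.1961, 0.0000, 0.7845, 0.5883).
r_{12} = q_1·c_2 = -4.1184.
u_2 = c_2 + 4.1184·q_1 = (-3.8077, 4.0000, 0.2308, -1.5769).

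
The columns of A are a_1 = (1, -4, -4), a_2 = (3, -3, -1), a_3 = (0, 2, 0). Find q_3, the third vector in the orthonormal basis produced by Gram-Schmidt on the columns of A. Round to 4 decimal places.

q_3 = (0.4905, 0.6745, -0.5518)

a_1 = (1, -4, -4); ‖a_1‖ = 5.7446, so q_1 = (0.1741, -0.6963, -0.6963).
q_1·a_2 = 0.1741·3 + (-0.6963)·(-3) + (-0.6963)·(-1) = 3.3075.
u_2 = a_2 − 3.3075·q_1 = (2.4242, -0.6970, 1.3030).
‖u_2‖ = 2.8391, so q_2 = (0.8539, -0.2455, 0.4590).
q_1·a_3 = 0.1741·0 + (-0.6963)·2 + (-0.6963)·0 = -1.3926; q_2·a_3 = 0.8539·0 + (-0.2455)·2 + 0.4590·0 = -0.4910.
u_3 = a_3 + 1.3926·q_1 + 0.4910·q_2 = (0.6617, 0.9098, -0.7444).
‖u_3‖ = 1.3489, so q_3 = (0.4905, 0.6745, -0.5518).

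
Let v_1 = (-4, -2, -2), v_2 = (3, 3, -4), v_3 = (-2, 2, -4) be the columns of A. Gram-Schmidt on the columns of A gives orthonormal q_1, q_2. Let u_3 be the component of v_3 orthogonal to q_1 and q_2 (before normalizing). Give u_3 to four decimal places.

q_1 = v_1/‖v_1‖ = (-4, -2, -2)/4.8990 = (-0.8165, -0.4082, -0.4082).
r_{12} = q_1·v_2 = -2.0412.
u_2 = v_2 + 2.0412·q_1 = (1.3333, 2.1667, -4.8333).
‖u_2‖ = 5.4620, so q_2 = (0.2441, 0.3967, -0.8849).
r_{13} = q_1·v_3 = 2.4495; r_{23} = q_2·v_3 = 3.8448.
u_3 = v_3 − 2.4495·q_1 − 3.8448·q_2 = (-0.9385, 1.4749, 0.4022).

u_3 = (-0.9385, 1.4749, 0.4022)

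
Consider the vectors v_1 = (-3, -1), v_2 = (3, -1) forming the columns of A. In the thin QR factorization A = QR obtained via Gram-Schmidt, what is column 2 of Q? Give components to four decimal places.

q_1 = v_1/‖v_1‖ = (-3, -1)/3.1623 = (-0.9487, -0.3162).
r_{12} = q_1·v_2 = -2.5298.
u_2 = v_2 + 2.5298·q_1 = (0.6000, -1.8000).
‖u_2‖ = 1.8974, so q_2 = (0.3162, -0.9487).

q_2 = (0.3162, -0.9487)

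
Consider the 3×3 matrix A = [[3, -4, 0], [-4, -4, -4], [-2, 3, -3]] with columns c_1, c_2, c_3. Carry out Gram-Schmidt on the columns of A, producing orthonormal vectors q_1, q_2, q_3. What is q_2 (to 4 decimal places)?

c_1 = (3, -4, -2); ‖c_1‖ = 5.3852, so q_1 = (0.5571, -0.7428, -0.3714).
q_1·c_2 = 0.5571·(-4) + (-0.7428)·(-4) + (-0.3714)·3 = -0.3714.
u_2 = c_2 + 0.3714·q_1 = (-3.7931, -4.2759, 2.8621).
‖u_2‖ = 6.3923, so q_2 = (-0.5934, -0.6689, 0.4477).

q_2 = (-0.5934, -0.6689, 0.4477)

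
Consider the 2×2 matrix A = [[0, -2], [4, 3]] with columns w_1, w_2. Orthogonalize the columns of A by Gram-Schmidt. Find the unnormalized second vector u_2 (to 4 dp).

u_2 = (-2.0000, 0.0000)

e_1 = w_1/‖w_1‖ = (0, 4)/4.0000 = (0.0000, 1.0000).
r_{12} = e_1·w_2 = 3.0000.
u_2 = w_2 − 3.0000·e_1 = (-2.0000, 0.0000).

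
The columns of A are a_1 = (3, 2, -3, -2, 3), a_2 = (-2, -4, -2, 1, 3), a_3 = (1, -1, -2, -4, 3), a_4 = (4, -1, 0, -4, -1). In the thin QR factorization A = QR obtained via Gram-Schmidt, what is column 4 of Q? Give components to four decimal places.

a_1 = (3, 2, -3, -2, 3); ‖a_1‖ = 5.9161, so q_1 = (0.5071, 0.3381, -0.5071, -0.3381, 0.5071).
q_1·a_2 = 0.5071·(-2) + 0.3381·(-4) + (-0.5071)·(-2) + (-0.3381)·1 + 0.5071·3 = -0.1690.
u_2 = a_2 + 0.1690·q_1 = (-1.9143, -3.9429, -2.0857, 0.9429, 3.0857).
‖u_2‖ = 5.8285, so q_2 = (-0.3284, -0.6765, -0.3578, 0.1618, 0.5294).
q_1·a_3 = 0.5071·1 + 0.3381·(-1) + (-0.5071)·(-2) + (-0.3381)·(-4) + 0.5071·3 = 4.0567; q_2·a_3 = (-0.3284)·1 + (-0.6765)·(-1) + (-0.3578)·(-2) + 0.1618·(-4) + 0.5294·3 = 2.0049.
u_3 = a_3 − 4.0567·q_1 − 2.0049·q_2 = (-0.3987, -1.0151, 0.7746, -2.9529, -0.1186).
‖u_3‖ = 3.2439, so q_3 = (-0.1229, -0.3129, 0.2388, -0.9103, -0.0366).
q_1·a_4 = 0.5071·4 + 0.3381·(-1) + (-0.5071)·0 + (-0.3381)·(-4) + 0.5071·(-1) = 2.5355; q_2·a_4 = (-0.3284)·4 + (-0.6765)·(-1) + (-0.3578)·0 + 0.1618·(-4) + 0.5294·(-1) = -1.8137; q_3·a_4 = (-0.1229)·4 + (-0.3129)·(-1) + 0.2388·0 + (-0.9103)·(-4) + (-0.0366)·(-1) = 3.4991.
u_4 = a_4 − 2.5355·q_1 + 1.8137·q_2 − 3.4991·q_3 = (2.5486, -1.9891, -0.1988, 0.3357, -1.1976).
‖u_4‖ = 3.4696, so q_4 = (0.7345, -0.5733, -0.0573, 0.0967, -0.3452).

q_4 = (0.7345, -0.5733, -0.0573, 0.0967, -0.3452)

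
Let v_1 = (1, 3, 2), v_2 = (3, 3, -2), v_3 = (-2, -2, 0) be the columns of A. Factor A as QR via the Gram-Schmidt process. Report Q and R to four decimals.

Q = [[0.2673, 0.5817, -0.7682], [0.8018, 0.3080, 0.5121], [0.5345, -0.7528, -0.3841]], R = [[3.7417, 2.1381, -2.1381], [0.0000, 4.1748, -1.7794], [0.0000, 0.0000, 0.5121]]

v_1 = (1, 3, 2); ‖v_1‖ = 3.7417, so e_1 = (0.2673, 0.8018, 0.5345).
e_1·v_2 = 0.2673·3 + 0.8018·3 + 0.5345·(-2) = 2.1381.
u_2 = v_2 − 2.1381·e_1 = (2.4286, 1.2857, -3.1429).
‖u_2‖ = 4.1748, so e_2 = (0.5817, 0.3080, -0.7528).
e_1·v_3 = 0.2673·(-2) + 0.8018·(-2) + 0.5345·0 = -2.1381; e_2·v_3 = 0.5817·(-2) + 0.3080·(-2) + (-0.7528)·0 = -1.7794.
u_3 = v_3 + 2.1381·e_1 + 1.7794·e_2 = (-0.3934, 0.2623, -0.1967).
‖u_3‖ = 0.5121, so e_3 = (-0.7682, 0.5121, -0.3841).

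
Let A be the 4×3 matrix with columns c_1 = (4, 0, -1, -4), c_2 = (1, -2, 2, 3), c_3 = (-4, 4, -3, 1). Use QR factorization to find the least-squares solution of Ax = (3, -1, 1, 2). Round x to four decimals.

e_1 = c_1/‖c_1‖ = (4, 0, -1, -4)/5.7446 = (0.6963, 0.0000, -0.1741, -0.6963).
r_{12} = e_1·c_2 = -1.7408.
u_2 = c_2 + 1.7408·e_1 = (2.2121, -2.0000, 1.6970, 1.7879).
‖u_2‖ = 3.8691, so e_2 = (0.5717, -0.5169, 0.4386, 0.4621).
r_{13} = e_1·c_3 = -2.9593; r_{23} = e_2·c_3 = -5.2084.
u_3 = c_3 + 2.9593·e_1 + 5.2084·e_2 = (1.0385, 1.3077, -1.2308, 1.3462).
‖u_3‖ = 2.4729, so e_3 = (0.4199, 0.5288, -0.4977, 0.5444).
Qᵀb = (0.5222, 3.5949, 1.3220).
Back-substitute: x_3 = 1.3220/2.4729 = 0.5346.
x_2 = (3.5949 + 5.2084·0.5346)/3.8691 = 1.6488.
x_1 = (0.5222 + 1.7408·1.6488 + 2.9593·0.5346)/5.7446 = 0.8659.

x = (0.8659, 1.6488, 0.5346)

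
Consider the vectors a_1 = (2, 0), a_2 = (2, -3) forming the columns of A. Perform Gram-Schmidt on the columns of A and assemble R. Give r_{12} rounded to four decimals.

q_1 = a_1/‖a_1‖ = (2, 0)/2.0000 = (1.0000, 0.0000).
r_{12} = q_1·a_2 = 2.0000.

r_{12} = 2.0000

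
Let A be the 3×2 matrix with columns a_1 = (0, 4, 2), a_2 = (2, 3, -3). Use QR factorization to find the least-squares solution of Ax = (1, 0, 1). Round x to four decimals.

x = (0.1238, -0.0792)

e_1 = a_1/‖a_1‖ = (0, 4, 2)/4.4721 = (0.0000, 0.8944, 0.4472).
r_{12} = e_1·a_2 = 1.3416.
u_2 = a_2 − 1.3416·e_1 = (2.0000, 1.8000, -3.6000).
‖u_2‖ = 4.4944, so e_2 = (0.4450, 0.4005, -0.8010).
Qᵀb = (0.4472, -0.3560).
Back-substitute: x_2 = -0.3560/4.4944 = -0.0792.
x_1 = (0.4472 − 1.3416·(-0.0792))/4.4721 = 0.1238.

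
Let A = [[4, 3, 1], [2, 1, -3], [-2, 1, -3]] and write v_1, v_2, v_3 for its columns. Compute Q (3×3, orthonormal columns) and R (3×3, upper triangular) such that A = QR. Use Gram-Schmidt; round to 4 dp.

Q = [[0.8165, 0.4472, 0.3651], [0.4082, 0.0000, -0.9129], [-0.4082, 0.8944, -0.1826]], R = [[4.8990, 2.4495, 0.8165], [0.0000, 2.2361, -2.2361], [0.0000, 0.0000, 3.6515]]

v_1 = (4, 2, -2); ‖v_1‖ = 4.8990, so e_1 = (0.8165, 0.4082, -0.4082).
e_1·v_2 = 0.8165·3 + 0.4082·1 + (-0.4082)·1 = 2.4495.
u_2 = v_2 − 2.4495·e_1 = (1.0000, 0.0000, 2.0000).
‖u_2‖ = 2.2361, so e_2 = (0.4472, 0.0000, 0.8944).
e_1·v_3 = 0.8165·1 + 0.4082·(-3) + (-0.4082)·(-3) = 0.8165; e_2·v_3 = 0.4472·1 + (0.0000)·(-3) + 0.8944·(-3) = -2.2361.
u_3 = v_3 − 0.8165·e_1 + 2.2361·e_2 = (1.3333, -3.3333, -0.6667).
‖u_3‖ = 3.6515, so e_3 = (0.3651, -0.9129, -0.1826).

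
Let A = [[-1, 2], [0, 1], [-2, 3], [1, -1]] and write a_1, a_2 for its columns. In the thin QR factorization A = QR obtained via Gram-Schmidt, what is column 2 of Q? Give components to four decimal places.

a_1 = (-1, 0, -2, 1); ‖a_1‖ = 2.4495, so q_1 = (-0.4082, 0.0000, -0.8165, 0.4082).
q_1·a_2 = (-0.4082)·2 + 0.0000·1 + (-0.8165)·3 + 0.4082·(-1) = -3.6742.
u_2 = a_2 + 3.6742·q_1 = (0.5000, 1.0000, 0.0000, 0.5000).
‖u_2‖ = 1.2247, so q_2 = (0.4082, 0.8165, 0.0000, 0.4082).

q_2 = (0.4082, 0.8165, 0.0000, 0.4082)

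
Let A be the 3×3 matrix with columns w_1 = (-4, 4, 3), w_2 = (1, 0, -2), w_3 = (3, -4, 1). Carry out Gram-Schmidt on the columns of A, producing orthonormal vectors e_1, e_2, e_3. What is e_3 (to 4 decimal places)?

w_1 = (-4, 4, 3); ‖w_1‖ = 6.4031, so e_1 = (-0.6247, 0.6247, 0.4685).
e_1·w_2 = (-0.6247)·1 + 0.6247·0 + 0.4685·(-2) = -1.5617.
u_2 = w_2 + 1.5617·e_1 = (0.0244, 0.9756, -1.2683).
‖u_2‖ = 1.6003, so e_2 = (0.0152, 0.6096, -0.7925).
e_1·w_3 = (-0.6247)·3 + 0.6247·(-4) + 0.4685·1 = -3.9043; e_2·w_3 = 0.0152·3 + 0.6096·(-4) + (-0.7925)·1 = -3.1854.
u_3 = w_3 + 3.9043·e_1 + 3.1854·e_2 = (0.6095, 0.3810, 0.3048).
‖u_3‖ = 0.7807, so e_3 = (0.7807, 0.4880, 0.3904).

e_3 = (0.7807, 0.4880, 0.3904)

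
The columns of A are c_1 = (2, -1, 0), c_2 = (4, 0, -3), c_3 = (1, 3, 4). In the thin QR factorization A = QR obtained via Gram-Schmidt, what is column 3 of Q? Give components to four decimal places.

e_1 = c_1/‖c_1‖ = (2, -1, 0)/2.2361 = (0.8944, -0.4472, 0.0000).
r_{12} = e_1·c_2 = 3.5777.
u_2 = c_2 − 3.5777·e_1 = (0.8000, 1.6000, -3.0000).
‖u_2‖ = 3.4928, so e_2 = (0.2290, 0.4581, -0.8589).
r_{13} = e_1·c_3 = -0.4472; r_{23} = e_2·c_3 = -1.8323.
u_3 = c_3 + 0.4472·e_1 + 1.8323·e_2 = (1.8197, 3.6393, 2.4262).
‖u_3‖ = 4.7374, so e_3 = (0.3841, 0.7682, 0.5121).

e_3 = (0.3841, 0.7682, 0.5121)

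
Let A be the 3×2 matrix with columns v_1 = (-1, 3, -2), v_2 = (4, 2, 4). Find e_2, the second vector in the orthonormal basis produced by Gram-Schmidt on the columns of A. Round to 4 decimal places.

e_1 = v_1/‖v_1‖ = (-1, 3, -2)/3.7417 = (-0.2673, 0.8018, -0.5345).
r_{12} = e_1·v_2 = -1.6036.
u_2 = v_2 + 1.6036·e_1 = (3.5714, 3.2857, 3.1429).
‖u_2‖ = 5.7817, so e_2 = (0.6177, 0.5683, 0.5436).

e_2 = (0.6177, 0.5683, 0.5436)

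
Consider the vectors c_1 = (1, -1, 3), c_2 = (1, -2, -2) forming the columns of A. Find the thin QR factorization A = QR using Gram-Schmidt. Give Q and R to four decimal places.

Q = [[0.3015, 0.4449], [-0.3015, -0.7946], [0.9045, -0.4132]], R = [[3.3166, -0.9045], [0.0000, 2.8604]]

e_1 = c_1/‖c_1‖ = (1, -1, 3)/3.3166 = (0.3015, -0.3015, 0.9045).
r_{12} = e_1·c_2 = -0.9045.
u_2 = c_2 + 0.9045·e_1 = (1.2727, -2.2727, -1.1818).
‖u_2‖ = 2.8604, so e_2 = (0.4449, -0.7946, -0.4132).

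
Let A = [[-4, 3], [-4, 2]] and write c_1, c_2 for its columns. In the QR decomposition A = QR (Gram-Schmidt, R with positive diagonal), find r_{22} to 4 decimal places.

c_1 = (-4, -4); ‖c_1‖ = 5.6569, so e_1 = (-0.7071, -0.7071).
e_1·c_2 = (-0.7071)·3 + (-0.7071)·2 = -3.5355.
u_2 = c_2 + 3.5355·e_1 = (0.5000, -0.5000).
r_{22} = ‖u_2‖ = 0.7071.

r_{22} = 0.7071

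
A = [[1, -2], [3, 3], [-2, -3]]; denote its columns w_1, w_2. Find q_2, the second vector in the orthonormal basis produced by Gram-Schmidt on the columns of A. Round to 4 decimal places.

w_1 = (1, 3, -2); ‖w_1‖ = 3.7417, so q_1 = (0.2673, 0.8018, -0.5345).
q_1·w_2 = 0.2673·(-2) + 0.8018·3 + (-0.5345)·(-3) = 3.4744.
u_2 = w_2 − 3.4744·q_1 = (-2.9286, 0.2143, -1.1429).
‖u_2‖ = 3.1510, so q_2 = (-0.9294, 0.0680, -0.3627).

q_2 = (-0.9294, 0.0680, -0.3627)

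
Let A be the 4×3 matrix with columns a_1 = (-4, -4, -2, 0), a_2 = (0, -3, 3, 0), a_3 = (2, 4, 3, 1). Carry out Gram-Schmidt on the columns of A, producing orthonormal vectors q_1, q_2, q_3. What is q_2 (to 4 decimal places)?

q_2 = (0.1617, -0.5659, 0.8085, 0.0000)

q_1 = a_1/‖a_1‖ = (-4, -4, -2, 0)/6.0000 = (-0.6667, -0.6667, -0.3333, 0.0000).
r_{12} = q_1·a_2 = 1.0000.
u_2 = a_2 − 1.0000·q_1 = (0.6667, -2.3333, 3.3333, 0.0000).
‖u_2‖ = 4.1231, so q_2 = (0.1617, -0.5659, 0.8085, 0.0000).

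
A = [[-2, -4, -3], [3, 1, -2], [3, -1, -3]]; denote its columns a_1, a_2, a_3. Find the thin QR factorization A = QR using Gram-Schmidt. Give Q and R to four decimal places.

a_1 = (-2, 3, 3); ‖a_1‖ = 4.6904, so e_1 = (-0.4264, 0.6396, 0.6396).
e_1·a_2 = (-0.4264)·(-4) + 0.6396·1 + 0.6396·(-1) = 1.7056.
u_2 = a_2 − 1.7056·e_1 = (-3.2727, -0.0909, -2.0909).
‖u_2‖ = 3.8847, so e_2 = (-0.8425, -0.0234, -0.5382).
e_1·a_3 = (-0.4264)·(-3) + 0.6396·(-2) + 0.6396·(-3) = -1.9188; e_2·a_3 = (-0.8425)·(-3) + (-0.0234)·(-2) + (-0.5382)·(-3) = 4.1889.
u_3 = a_3 + 1.9188·e_1 − 4.1889·e_2 = (-0.2892, -0.6747, 0.4819).
‖u_3‖ = 0.8781, so e_3 = (-0.3293, -0.7683, 0.5488).

Q = [[-0.4264, -0.8425, -0.3293], [0.6396, -0.0234, -0.7683], [0.6396, -0.5382, 0.5488]], R = [[4.6904, 1.7056, -1.9188], [0.0000, 3.8847, 4.1889], [0.0000, 0.0000, 0.8781]]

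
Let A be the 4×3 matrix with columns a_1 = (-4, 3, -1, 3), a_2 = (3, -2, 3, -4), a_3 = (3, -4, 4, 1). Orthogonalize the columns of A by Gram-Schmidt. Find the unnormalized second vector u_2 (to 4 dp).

u_2 = (-0.7714, 0.8286, 2.0571, -1.1714)

e_1 = a_1/‖a_1‖ = (-4, 3, -1, 3)/5.9161 = (-0.6761, 0.5071, -0.1690, 0.5071).
r_{12} = e_1·a_2 = -5.5780.
u_2 = a_2 + 5.5780·e_1 = (-0.7714, 0.8286, 2.0571, -1.1714).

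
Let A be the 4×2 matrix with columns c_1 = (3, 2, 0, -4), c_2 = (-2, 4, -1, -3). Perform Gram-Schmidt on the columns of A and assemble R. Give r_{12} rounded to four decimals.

q_1 = c_1/‖c_1‖ = (3, 2, 0, -4)/5.3852 = (0.5571, 0.3714, 0.0000, -0.7428).
r_{12} = q_1·c_2 = 2.5997.

r_{12} = 2.5997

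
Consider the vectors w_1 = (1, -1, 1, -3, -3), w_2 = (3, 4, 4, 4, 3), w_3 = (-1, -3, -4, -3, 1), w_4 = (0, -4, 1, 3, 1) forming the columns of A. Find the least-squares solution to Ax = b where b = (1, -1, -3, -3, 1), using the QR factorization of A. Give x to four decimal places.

x = (0.3437, 0.4635, 1.1434, -0.2217)

e_1 = w_1/‖w_1‖ = (1, -1, 1, -3, -3)/4.5826 = (0.2182, -0.2182, 0.2182, -0.6547, -0.6547).
r_{12} = e_1·w_2 = -3.9279.
u_2 = w_2 + 3.9279·e_1 = (3.8571, 3.1429, 4.8571, 1.4286, 0.4286).
‖u_2‖ = 7.1114, so e_2 = (0.5424, 0.4419, 0.6830, 0.2009, 0.0603).
r_{13} = e_1·w_3 = 0.8729; r_{23} = e_2·w_3 = -5.1427.
u_3 = w_3 − 0.8729·e_1 + 5.1427·e_2 = (1.5989, -0.5367, -0.6780, -1.3955, 1.8814).
‖u_3‖ = 2.9650, so e_3 = (0.5393, -0.1810, -0.2287, -0.4707, 0.6345).
r_{14} = e_1·w_4 = -1.5275; r_{24} = e_2·w_4 = -0.4219; r_{34} = e_3·w_4 = -0.2820.
u_4 = w_4 + 1.5275·e_1 + 0.4219·e_2 + 0.2820·e_3 = (0.7142, -4.1979, 1.5570, 1.9520, 0.2044).
‖u_4‖ = 4.9406, so e_4 = (0.1446, -0.8497, 0.3151, 0.3951, 0.0414).
Qᵀb = (1.0911, -2.4910, 3.4528, -1.0951).
Back-substitute: x_4 = -1.0951/4.9406 = -0.2217.
x_3 = (3.4528 + 0.2820·(-0.2217))/2.9650 = 1.1434.
x_2 = (-2.4910 + 5.1427·1.1434 + 0.4219·(-0.2217))/7.1114 = 0.4635.
x_1 = (1.0911 + 3.9279·0.4635 − 0.8729·1.1434 + 1.5275·(-0.2217))/4.5826 = 0.3437.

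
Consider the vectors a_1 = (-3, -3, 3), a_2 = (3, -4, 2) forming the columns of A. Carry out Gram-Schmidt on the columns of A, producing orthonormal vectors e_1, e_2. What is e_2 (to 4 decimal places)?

e_1 = a_1/‖a_1‖ = (-3, -3, 3)/5.1962 = (-0.5774, -0.5774, 0.5774).
r_{12} = e_1·a_2 = 1.7321.
u_2 = a_2 − 1.7321·e_1 = (4.0000, -3.0000, 1.0000).
‖u_2‖ = 5.0990, so e_2 = (0.7845, -0.5883, 0.1961).

e_2 = (0.7845, -0.5883, 0.1961)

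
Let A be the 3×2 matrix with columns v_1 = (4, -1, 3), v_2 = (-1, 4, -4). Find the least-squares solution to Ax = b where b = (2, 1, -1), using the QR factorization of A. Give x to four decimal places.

x = (0.5502, 0.5153)

v_1 = (4, -1, 3); ‖v_1‖ = 5.0990, so q_1 = (0.7845, -0.1961, 0.5883).
q_1·v_2 = 0.7845·(-1) + (-0.1961)·4 + 0.5883·(-4) = -3.9223.
u_2 = v_2 + 3.9223·q_1 = (2.0769, 3.2308, -1.6923).
‖u_2‖ = 4.1971, so q_2 = (0.4949, 0.7698, -0.4032).
Qᵀb = (0.7845, 2.1627).
Back-substitute: x_2 = 2.1627/4.1971 = 0.5153.
x_1 = (0.7845 + 3.9223·0.5153)/5.0990 = 0.5502.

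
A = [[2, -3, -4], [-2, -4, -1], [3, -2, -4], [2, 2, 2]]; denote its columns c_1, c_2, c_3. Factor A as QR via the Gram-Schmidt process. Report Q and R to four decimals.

Q = [[0.4364, -0.5222, -0.0613], [-0.4364, -0.6963, 0.5364], [0.6547, -0.3482, -0.1533], [0.4364, 0.3482, 0.8276]], R = [[4.5826, 0.0000, -3.0551], [0.0000, 5.7446, 4.8742], [0.0000, 0.0000, 1.9771]]

c_1 = (2, -2, 3, 2); ‖c_1‖ = 4.5826, so e_1 = (0.4364, -0.4364, 0.6547, 0.4364).
e_1·c_2 = 0.4364·(-3) + (-0.4364)·(-4) + 0.6547·(-2) + 0.4364·2 = 0.0000.
u_2 = c_2 + 0.0000·e_1 = (-3.0000, -4.0000, -2.0000, 2.0000).
‖u_2‖ = 5.7446, so e_2 = (-0.5222, -0.6963, -0.3482, 0.3482).
e_1·c_3 = 0.4364·(-4) + (-0.4364)·(-1) + 0.6547·(-4) + 0.4364·2 = -3.0551; e_2·c_3 = (-0.5222)·(-4) + (-0.6963)·(-1) + (-0.3482)·(-4) + 0.3482·2 = 4.8742.
u_3 = c_3 + 3.0551·e_1 − 4.8742·e_2 = (-0.1212, 1.0606, -0.3030, 1.6364).
‖u_3‖ = 1.9771, so e_3 = (-0.0613, 0.5364, -0.1533, 0.8276).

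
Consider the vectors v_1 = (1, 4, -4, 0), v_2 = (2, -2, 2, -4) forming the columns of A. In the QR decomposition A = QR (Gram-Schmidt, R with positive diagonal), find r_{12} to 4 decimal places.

r_{12} = -2.4371

v_1 = (1, 4, -4, 0); ‖v_1‖ = 5.7446, so e_1 = (0.1741, 0.6963, -0.6963, 0.0000).
r_{12} = e_1·v_2 = -2.4371.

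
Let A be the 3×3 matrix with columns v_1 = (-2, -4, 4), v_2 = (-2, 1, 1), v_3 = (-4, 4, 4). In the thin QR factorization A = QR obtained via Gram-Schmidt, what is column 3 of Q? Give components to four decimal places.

q_1 = v_1/‖v_1‖ = (-2, -4, 4)/6.0000 = (-0.3333, -0.6667, 0.6667).
r_{12} = q_1·v_2 = 0.6667.
u_2 = v_2 − 0.6667·q_1 = (-1.7778, 1.4444, 0.5556).
‖u_2‖ = 2.3570, so q_2 = (-0.7542, 0.6128, 0.2357).
r_{13} = q_1·v_3 = 1.3333; r_{23} = q_2·v_3 = 6.4111.
u_3 = v_3 − 1.3333·q_1 − 6.4111·q_2 = (1.2800, 0.9600, 1.6000).
‖u_3‖ = 2.2627, so q_3 = (0.5657, 0.4243, 0.7071).

q_3 = (0.5657, 0.4243, 0.7071)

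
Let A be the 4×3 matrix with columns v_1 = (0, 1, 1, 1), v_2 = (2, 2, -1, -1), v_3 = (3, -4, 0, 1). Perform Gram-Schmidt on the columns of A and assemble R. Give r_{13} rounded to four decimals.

v_1 = (0, 1, 1, 1); ‖v_1‖ = 1.7321, so e_1 = (0.0000, 0.5774, 0.5774, 0.5774).
r_{13} = e_1·v_3 = -1.7321.

r_{13} = -1.7321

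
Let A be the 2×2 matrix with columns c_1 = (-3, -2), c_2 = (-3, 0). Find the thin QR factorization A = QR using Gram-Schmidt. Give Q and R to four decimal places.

q_1 = c_1/‖c_1‖ = (-3, -2)/3.6056 = (-0.8321, -0.5547).
r_{12} = q_1·c_2 = 2.4962.
u_2 = c_2 − 2.4962·q_1 = (-0.9231, 1.3846).
‖u_2‖ = 1.6641, so q_2 = (-0.5547, 0.8321).

Q = [[-0.8321, -0.5547], [-0.5547, 0.8321]], R = [[3.6056, 2.4962], [0.0000, 1.6641]]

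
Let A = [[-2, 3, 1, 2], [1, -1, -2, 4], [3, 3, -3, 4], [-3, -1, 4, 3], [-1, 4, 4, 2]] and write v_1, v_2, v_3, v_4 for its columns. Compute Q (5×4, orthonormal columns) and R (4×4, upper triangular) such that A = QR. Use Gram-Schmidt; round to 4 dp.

v_1 = (-2, 1, 3, -3, -1); ‖v_1‖ = 4.8990, so e_1 = (-0.4082, 0.2041, 0.6124, -0.6124, -0.2041).
e_1·v_2 = (-0.4082)·3 + 0.2041·(-1) + 0.6124·3 + (-0.6124)·(-1) + (-0.2041)·4 = 0.2041.
u_2 = v_2 − 0.2041·e_1 = (3.0833, -1.0417, 2.8750, -0.8750, 4.0417).
‖u_2‖ = 5.9965, so e_2 = (0.5142, -0.1737, 0.4794, -0.1459, 0.6740).
e_1·v_3 = (-0.4082)·1 + 0.2041·(-2) + 0.6124·(-3) + (-0.6124)·4 + (-0.2041)·4 = -5.9196; e_2·v_3 = 0.5142·1 + (-0.1737)·(-2) + 0.4794·(-3) + (-0.1459)·4 + 0.6740·4 = 1.5356.
u_3 = v_3 + 5.9196·e_1 − 1.5356·e_2 = (-2.2063, -0.5249, -0.1112, 0.5991, 1.7567).
‖u_3‖ = 2.9326, so e_3 = (-0.7523, -0.1790, -0.0379, 0.2043, 0.5990).
e_1·v_4 = (-0.4082)·2 + 0.2041·4 + 0.6124·4 + (-0.6124)·3 + (-0.2041)·2 = 0.2041; e_2·v_4 = 0.5142·2 + (-0.1737)·4 + 0.4794·4 + (-0.1459)·3 + 0.6740·2 = 3.1616; e_3·v_4 = (-0.7523)·2 + (-0.1790)·4 + (-0.0379)·4 + 0.2043·3 + 0.5990·2 = -0.5615.
u_4 = v_4 − 0.2041·e_1 − 3.1616·e_2 + 0.5615·e_3 = (0.0353, 4.4070, 2.3379, 3.7010, 0.2471).
‖u_4‖ = 6.2167, so e_4 = (0.0057, 0.7089, 0.3761, 0.5953, 0.0397).

Q = [[-0.4082, 0.5142, -0.7523, 0.0057], [0.2041, -0.1737, -0.1790, 0.7089], [0.6124, 0.4794, -0.0379, 0.3761], [-0.6124, -0.1459, 0.2043, 0.5953], [-0.2041, 0.6740, 0.5990, 0.0397]], R = [[4.8990, 0.2041, -5.9196, 0.2041], [0.0000, 5.9965, 1.5356, 3.1616], [0.0000, 0.0000, 2.9326, -0.5615], [0.0000, 0.0000, 0.0000, 6.2167]]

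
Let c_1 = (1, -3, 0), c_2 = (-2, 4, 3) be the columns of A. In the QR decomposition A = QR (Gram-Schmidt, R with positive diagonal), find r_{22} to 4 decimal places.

r_{22} = 3.0659

c_1 = (1, -3, 0); ‖c_1‖ = 3.1623, so e_1 = (0.3162, -0.9487, 0.0000).
e_1·c_2 = 0.3162·(-2) + (-0.9487)·4 + 0.0000·3 = -4.4272.
u_2 = c_2 + 4.4272·e_1 = (-0.6000, -0.2000, 3.0000).
r_{22} = ‖u_2‖ = 3.0659.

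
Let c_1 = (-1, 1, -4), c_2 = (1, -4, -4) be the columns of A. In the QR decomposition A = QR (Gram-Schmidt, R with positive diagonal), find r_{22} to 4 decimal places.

r_{22} = 5.1262

e_1 = c_1/‖c_1‖ = (-1, 1, -4)/4.2426 = (-0.2357, 0.2357, -0.9428).
r_{12} = e_1·c_2 = 2.5927.
u_2 = c_2 − 2.5927·e_1 = (1.6111, -4.6111, -1.5556).
r_{22} = ‖u_2‖ = 5.1262.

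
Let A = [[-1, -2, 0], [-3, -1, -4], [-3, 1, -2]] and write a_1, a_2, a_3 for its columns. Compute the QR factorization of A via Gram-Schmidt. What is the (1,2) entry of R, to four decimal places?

r_{12} = 0.4588

a_1 = (-1, -3, -3); ‖a_1‖ = 4.3589, so e_1 = (-0.2294, -0.6882, -0.6882).
r_{12} = e_1·a_2 = 0.4588.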